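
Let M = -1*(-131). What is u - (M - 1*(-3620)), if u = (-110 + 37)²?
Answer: 1578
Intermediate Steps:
M = 131
u = 5329 (u = (-73)² = 5329)
u - (M - 1*(-3620)) = 5329 - (131 - 1*(-3620)) = 5329 - (131 + 3620) = 5329 - 1*3751 = 5329 - 3751 = 1578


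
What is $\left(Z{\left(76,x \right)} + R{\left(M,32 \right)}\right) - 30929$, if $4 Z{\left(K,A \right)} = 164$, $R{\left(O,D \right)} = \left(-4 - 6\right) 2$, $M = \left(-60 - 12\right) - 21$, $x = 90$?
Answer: $-30908$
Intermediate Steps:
$M = -93$ ($M = -72 - 21 = -93$)
$R{\left(O,D \right)} = -20$ ($R{\left(O,D \right)} = \left(-10\right) 2 = -20$)
$Z{\left(K,A \right)} = 41$ ($Z{\left(K,A \right)} = \frac{1}{4} \cdot 164 = 41$)
$\left(Z{\left(76,x \right)} + R{\left(M,32 \right)}\right) - 30929 = \left(41 - 20\right) - 30929 = 21 - 30929 = -30908$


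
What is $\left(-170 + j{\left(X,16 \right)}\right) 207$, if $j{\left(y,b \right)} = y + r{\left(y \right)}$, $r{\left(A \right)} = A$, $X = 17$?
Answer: $-28152$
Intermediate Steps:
$j{\left(y,b \right)} = 2 y$ ($j{\left(y,b \right)} = y + y = 2 y$)
$\left(-170 + j{\left(X,16 \right)}\right) 207 = \left(-170 + 2 \cdot 17\right) 207 = \left(-170 + 34\right) 207 = \left(-136\right) 207 = -28152$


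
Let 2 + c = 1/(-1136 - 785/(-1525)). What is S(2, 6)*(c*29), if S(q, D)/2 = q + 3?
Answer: -200955790/346323 ≈ -580.26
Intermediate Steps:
S(q, D) = 6 + 2*q (S(q, D) = 2*(q + 3) = 2*(3 + q) = 6 + 2*q)
c = -692951/346323 (c = -2 + 1/(-1136 - 785/(-1525)) = -2 + 1/(-1136 - 785*(-1/1525)) = -2 + 1/(-1136 + 157/305) = -2 + 1/(-346323/305) = -2 - 305/346323 = -692951/346323 ≈ -2.0009)
S(2, 6)*(c*29) = (6 + 2*2)*(-692951/346323*29) = (6 + 4)*(-20095579/346323) = 10*(-20095579/346323) = -200955790/346323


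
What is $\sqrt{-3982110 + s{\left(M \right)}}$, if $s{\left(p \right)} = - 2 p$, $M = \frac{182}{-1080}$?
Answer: $\frac{i \sqrt{32255088270}}{90} \approx 1995.5 i$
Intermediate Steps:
$M = - \frac{91}{540}$ ($M = 182 \left(- \frac{1}{1080}\right) = - \frac{91}{540} \approx -0.16852$)
$\sqrt{-3982110 + s{\left(M \right)}} = \sqrt{-3982110 - - \frac{91}{270}} = \sqrt{-3982110 + \frac{91}{270}} = \sqrt{- \frac{1075169609}{270}} = \frac{i \sqrt{32255088270}}{90}$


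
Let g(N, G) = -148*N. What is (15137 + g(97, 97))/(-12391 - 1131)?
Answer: -781/13522 ≈ -0.057758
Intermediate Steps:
(15137 + g(97, 97))/(-12391 - 1131) = (15137 - 148*97)/(-12391 - 1131) = (15137 - 14356)/(-13522) = 781*(-1/13522) = -781/13522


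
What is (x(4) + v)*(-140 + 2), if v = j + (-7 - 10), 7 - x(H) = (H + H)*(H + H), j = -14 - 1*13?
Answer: 13938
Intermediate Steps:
j = -27 (j = -14 - 13 = -27)
x(H) = 7 - 4*H² (x(H) = 7 - (H + H)*(H + H) = 7 - 2*H*2*H = 7 - 4*H²)
v = -44 (v = -27 + (-7 - 10) = -27 - 17 = -44)
(x(4) + v)*(-140 + 2) = ((7 - 4*4²) - 44)*(-140 + 2) = ((7 - 4*16) - 44)*(-138) = ((7 - 64) - 44)*(-138) = (-57 - 44)*(-138) = -101*(-138) = 13938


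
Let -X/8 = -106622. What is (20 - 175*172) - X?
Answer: -883056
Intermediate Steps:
X = 852976 (X = -8*(-106622) = 852976)
(20 - 175*172) - X = (20 - 175*172) - 1*852976 = (20 - 30100) - 852976 = -30080 - 852976 = -883056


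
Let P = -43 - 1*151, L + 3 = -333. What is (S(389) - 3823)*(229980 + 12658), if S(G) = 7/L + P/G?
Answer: -8661297886483/9336 ≈ -9.2773e+8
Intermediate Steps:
L = -336 (L = -3 - 333 = -336)
P = -194 (P = -43 - 151 = -194)
S(G) = -1/48 - 194/G (S(G) = 7/(-336) - 194/G = 7*(-1/336) - 194/G = -1/48 - 194/G)
(S(389) - 3823)*(229980 + 12658) = ((1/48)*(-9312 - 1*389)/389 - 3823)*(229980 + 12658) = ((1/48)*(1/389)*(-9312 - 389) - 3823)*242638 = ((1/48)*(1/389)*(-9701) - 3823)*242638 = (-9701/18672 - 3823)*242638 = -71392757/18672*242638 = -8661297886483/9336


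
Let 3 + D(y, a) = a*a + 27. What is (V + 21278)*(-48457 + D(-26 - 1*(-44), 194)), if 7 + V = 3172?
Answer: -263911071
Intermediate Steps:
V = 3165 (V = -7 + 3172 = 3165)
D(y, a) = 24 + a² (D(y, a) = -3 + (a*a + 27) = -3 + (a² + 27) = -3 + (27 + a²) = 24 + a²)
(V + 21278)*(-48457 + D(-26 - 1*(-44), 194)) = (3165 + 21278)*(-48457 + (24 + 194²)) = 24443*(-48457 + (24 + 37636)) = 24443*(-48457 + 37660) = 24443*(-10797) = -263911071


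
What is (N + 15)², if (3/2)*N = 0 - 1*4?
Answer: 1369/9 ≈ 152.11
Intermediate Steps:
N = -8/3 (N = 2*(0 - 1*4)/3 = 2*(0 - 4)/3 = (⅔)*(-4) = -8/3 ≈ -2.6667)
(N + 15)² = (-8/3 + 15)² = (37/3)² = 1369/9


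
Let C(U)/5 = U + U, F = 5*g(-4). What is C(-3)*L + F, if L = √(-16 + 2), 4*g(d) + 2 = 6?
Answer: 5 - 30*I*√14 ≈ 5.0 - 112.25*I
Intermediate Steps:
g(d) = 1 (g(d) = -½ + (¼)*6 = -½ + 3/2 = 1)
F = 5 (F = 5*1 = 5)
C(U) = 10*U (C(U) = 5*(U + U) = 5*(2*U) = 10*U)
L = I*√14 (L = √(-14) = I*√14 ≈ 3.7417*I)
C(-3)*L + F = (10*(-3))*(I*√14) + 5 = -30*I*√14 + 5 = 5 - 30*I*√14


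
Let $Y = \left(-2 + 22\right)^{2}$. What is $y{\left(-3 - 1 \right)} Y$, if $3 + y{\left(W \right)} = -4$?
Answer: $-2800$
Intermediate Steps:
$Y = 400$ ($Y = 20^{2} = 400$)
$y{\left(W \right)} = -7$ ($y{\left(W \right)} = -3 - 4 = -7$)
$y{\left(-3 - 1 \right)} Y = \left(-7\right) 400 = -2800$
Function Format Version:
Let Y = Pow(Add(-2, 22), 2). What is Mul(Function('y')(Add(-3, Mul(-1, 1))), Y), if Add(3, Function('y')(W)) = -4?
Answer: -2800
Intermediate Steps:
Y = 400 (Y = Pow(20, 2) = 400)
Function('y')(W) = -7 (Function('y')(W) = Add(-3, -4) = -7)
Mul(Function('y')(Add(-3, Mul(-1, 1))), Y) = Mul(-7, 400) = -2800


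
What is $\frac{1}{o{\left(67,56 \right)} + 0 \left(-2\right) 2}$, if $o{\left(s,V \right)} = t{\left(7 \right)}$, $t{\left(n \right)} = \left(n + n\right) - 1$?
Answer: $\frac{1}{13} \approx 0.076923$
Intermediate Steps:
$t{\left(n \right)} = -1 + 2 n$ ($t{\left(n \right)} = 2 n - 1 = -1 + 2 n$)
$o{\left(s,V \right)} = 13$ ($o{\left(s,V \right)} = -1 + 2 \cdot 7 = -1 + 14 = 13$)
$\frac{1}{o{\left(67,56 \right)} + 0 \left(-2\right) 2} = \frac{1}{13 + 0 \left(-2\right) 2} = \frac{1}{13 + 0 \cdot 2} = \frac{1}{13 + 0} = \frac{1}{13}$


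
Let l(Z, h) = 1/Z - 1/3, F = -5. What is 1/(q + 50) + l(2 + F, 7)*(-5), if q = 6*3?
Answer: 683/204 ≈ 3.3480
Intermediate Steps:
q = 18
l(Z, h) = -1/3 + 1/Z (l(Z, h) = 1/Z - 1*1/3 = 1/Z - 1/3 = -1/3 + 1/Z)
1/(q + 50) + l(2 + F, 7)*(-5) = 1/(18 + 50) + ((3 - (2 - 5))/(3*(2 - 5)))*(-5) = 1/68 + ((1/3)*(3 - 1*(-3))/(-3))*(-5) = 1/68 + ((1/3)*(-1/3)*(3 + 3))*(-5) = 1/68 + ((1/3)*(-1/3)*6)*(-5) = 1/68 - 2/3*(-5) = 1/68 + 10/3 = 683/204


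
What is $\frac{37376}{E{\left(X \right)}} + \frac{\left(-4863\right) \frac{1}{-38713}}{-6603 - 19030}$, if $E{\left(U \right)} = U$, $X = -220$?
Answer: $- \frac{9272334861641}{54578168095} \approx -169.89$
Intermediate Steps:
$\frac{37376}{E{\left(X \right)}} + \frac{\left(-4863\right) \frac{1}{-38713}}{-6603 - 19030} = \frac{37376}{-220} + \frac{\left(-4863\right) \frac{1}{-38713}}{-6603 - 19030} = 37376 \left(- \frac{1}{220}\right) + \frac{\left(-4863\right) \left(- \frac{1}{38713}\right)}{-25633} = - \frac{9344}{55} + \frac{4863}{38713} \left(- \frac{1}{25633}\right) = - \frac{9344}{55} - \frac{4863}{992330329} = - \frac{9272334861641}{54578168095}$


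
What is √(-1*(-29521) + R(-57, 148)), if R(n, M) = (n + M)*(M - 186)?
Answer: √26063 ≈ 161.44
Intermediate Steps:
R(n, M) = (-186 + M)*(M + n) (R(n, M) = (M + n)*(-186 + M) = (-186 + M)*(M + n))
√(-1*(-29521) + R(-57, 148)) = √(-1*(-29521) + (148² - 186*148 - 186*(-57) + 148*(-57))) = √(29521 + (21904 - 27528 + 10602 - 8436)) = √(29521 - 3458) = √26063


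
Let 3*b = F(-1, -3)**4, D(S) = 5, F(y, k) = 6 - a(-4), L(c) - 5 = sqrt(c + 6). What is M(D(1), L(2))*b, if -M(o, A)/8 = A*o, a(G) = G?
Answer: -2000000/3 - 800000*sqrt(2)/3 ≈ -1.0438e+6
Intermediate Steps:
L(c) = 5 + sqrt(6 + c) (L(c) = 5 + sqrt(c + 6) = 5 + sqrt(6 + c))
F(y, k) = 10 (F(y, k) = 6 - 1*(-4) = 6 + 4 = 10)
M(o, A) = -8*A*o
b = 10000/3 (b = (1/3)*10**4 = (1/3)*10000 = 10000/3 ≈ 3333.3)
M(D(1), L(2))*b = -8*(5 + sqrt(6 + 2))*5*(10000/3) = -8*(5 + sqrt(8))*5*(10000/3) = -8*(5 + 2*sqrt(2))*5*(10000/3) = (-200 - 80*sqrt(2))*(10000/3) = -2000000/3 - 800000*sqrt(2)/3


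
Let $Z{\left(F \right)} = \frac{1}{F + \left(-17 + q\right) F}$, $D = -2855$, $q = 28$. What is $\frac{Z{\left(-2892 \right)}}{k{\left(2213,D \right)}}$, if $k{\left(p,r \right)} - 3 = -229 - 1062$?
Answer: $\frac{1}{44698752} \approx 2.2372 \cdot 10^{-8}$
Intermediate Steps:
$k{\left(p,r \right)} = -1288$ ($k{\left(p,r \right)} = 3 - 1291 = -1288$)
$Z{\left(F \right)} = \frac{1}{12 F}$ ($Z{\left(F \right)} = \frac{1}{F + \left(-17 + 28\right) F} = \frac{1}{F + 11 F} = \frac{1}{12 F}$)
$\frac{Z{\left(-2892 \right)}}{k{\left(2213,D \right)}} = \frac{\frac{1}{12} \frac{1}{-2892}}{-1288} = \frac{1}{12} \left(- \frac{1}{2892}\right) \left(- \frac{1}{1288}\right) = \left(- \frac{1}{34704}\right) \left(- \frac{1}{1288}\right) = \frac{1}{44698752}$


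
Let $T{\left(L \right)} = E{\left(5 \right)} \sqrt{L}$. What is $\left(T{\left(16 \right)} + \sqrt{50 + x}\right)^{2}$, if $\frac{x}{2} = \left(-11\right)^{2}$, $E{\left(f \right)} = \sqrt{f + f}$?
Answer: $452 + 16 \sqrt{730} \approx 884.3$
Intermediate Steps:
$E{\left(f \right)} = \sqrt{2} \sqrt{f}$ ($E{\left(f \right)} = \sqrt{2 f} = \sqrt{2} \sqrt{f}$)
$T{\left(L \right)} = \sqrt{10} \sqrt{L}$ ($T{\left(L \right)} = \sqrt{2} \sqrt{5} \sqrt{L} = \sqrt{10} \sqrt{L}$)
$x = 242$ ($x = 2 \left(-11\right)^{2} = 2 \cdot 121 = 242$)
$\left(T{\left(16 \right)} + \sqrt{50 + x}\right)^{2} = \left(\sqrt{10} \sqrt{16} + \sqrt{50 + 242}\right)^{2} = \left(\sqrt{10} \cdot 4 + \sqrt{292}\right)^{2} = \left(4 \sqrt{10} + 2 \sqrt{73}\right)^{2} = \left(2 \sqrt{73} + 4 \sqrt{10}\right)^{2}$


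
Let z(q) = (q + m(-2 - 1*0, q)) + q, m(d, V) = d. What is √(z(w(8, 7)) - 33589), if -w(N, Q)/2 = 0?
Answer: I*√33591 ≈ 183.28*I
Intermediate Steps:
w(N, Q) = 0 (w(N, Q) = -2*0 = 0)
z(q) = -2 + 2*q (z(q) = (q + (-2 - 1*0)) + q = (q + (-2 + 0)) + q = (q - 2) + q = (-2 + q) + q = -2 + 2*q)
√(z(w(8, 7)) - 33589) = √((-2 + 2*0) - 33589) = √((-2 + 0) - 33589) = √(-2 - 33589) = √(-33591) = I*√33591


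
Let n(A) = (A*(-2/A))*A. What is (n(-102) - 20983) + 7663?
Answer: -13116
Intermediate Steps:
n(A) = -2*A
(n(-102) - 20983) + 7663 = (-2*(-102) - 20983) + 7663 = (204 - 20983) + 7663 = -20779 + 7663 = -13116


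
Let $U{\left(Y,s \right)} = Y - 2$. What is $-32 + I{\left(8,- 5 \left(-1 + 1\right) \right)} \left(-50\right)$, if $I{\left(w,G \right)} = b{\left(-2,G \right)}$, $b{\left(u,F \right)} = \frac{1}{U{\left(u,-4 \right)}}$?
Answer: $- \frac{39}{2} \approx -19.5$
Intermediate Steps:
$U{\left(Y,s \right)} = -2 + Y$ ($U{\left(Y,s \right)} = Y - 2 = -2 + Y$)
$b{\left(u,F \right)} = \frac{1}{-2 + u}$
$I{\left(w,G \right)} = - \frac{1}{4}$ ($I{\left(w,G \right)} = \frac{1}{-2 - 2} = \frac{1}{-4} = - \frac{1}{4}$)
$-32 + I{\left(8,- 5 \left(-1 + 1\right) \right)} \left(-50\right) = -32 - - \frac{25}{2} = -32 + \frac{25}{2} = - \frac{39}{2}$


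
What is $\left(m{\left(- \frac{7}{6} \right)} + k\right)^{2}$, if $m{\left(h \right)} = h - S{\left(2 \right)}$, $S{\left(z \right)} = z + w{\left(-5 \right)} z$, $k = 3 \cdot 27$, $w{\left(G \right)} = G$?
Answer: $\frac{277729}{36} \approx 7714.7$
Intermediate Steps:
$k = 81$
$S{\left(z \right)} = - 4 z$ ($S{\left(z \right)} = z - 5 z = - 4 z$)
$m{\left(h \right)} = 8 + h$ ($m{\left(h \right)} = h - \left(-4\right) 2 = h - -8 = h + 8 = 8 + h$)
$\left(m{\left(- \frac{7}{6} \right)} + k\right)^{2} = \left(\left(8 - \frac{7}{6}\right) + 81\right)^{2} = \left(\frac{41}{6} + 81\right)^{2} = \left(\frac{527}{6}\right)^{2} = \frac{277729}{36}$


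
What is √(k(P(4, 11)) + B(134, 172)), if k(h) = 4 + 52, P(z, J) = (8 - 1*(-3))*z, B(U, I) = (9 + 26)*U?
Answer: √4746 ≈ 68.891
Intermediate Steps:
B(U, I) = 35*U
P(z, J) = 11*z (P(z, J) = (8 + 3)*z = 11*z)
k(h) = 56
√(k(P(4, 11)) + B(134, 172)) = √(56 + 35*134) = √(56 + 4690) = √4746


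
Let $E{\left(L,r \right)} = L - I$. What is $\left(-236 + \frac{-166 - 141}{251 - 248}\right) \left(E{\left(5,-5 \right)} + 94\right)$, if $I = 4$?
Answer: $- \frac{96425}{3} \approx -32142.0$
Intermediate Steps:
$E{\left(L,r \right)} = -4 + L$ ($E{\left(L,r \right)} = L - 4 = -4 + L$)
$\left(-236 + \frac{-166 - 141}{251 - 248}\right) \left(E{\left(5,-5 \right)} + 94\right) = \left(-236 + \frac{-166 - 141}{251 - 248}\right) \left(\left(-4 + 5\right) + 94\right) = \left(-236 - \frac{307}{3}\right) \left(1 + 94\right) = \left(-236 - \frac{307}{3}\right) 95 = \left(- \frac{1015}{3}\right) 95 = - \frac{96425}{3}$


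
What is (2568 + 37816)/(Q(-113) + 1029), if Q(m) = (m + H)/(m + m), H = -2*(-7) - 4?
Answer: 9126784/232657 ≈ 39.229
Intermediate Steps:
H = 10 (H = 14 - 4 = 10)
Q(m) = (10 + m)/(2*m) (Q(m) = (m + 10)/(m + m) = (10 + m)/((2*m)) = (10 + m)*(1/(2*m)) = (10 + m)/(2*m))
(2568 + 37816)/(Q(-113) + 1029) = (2568 + 37816)/((½)*(10 - 113)/(-113) + 1029) = 40384/((½)*(-1/113)*(-103) + 1029) = 40384/(103/226 + 1029) = 40384/(232657/226) = 40384*(226/232657) = 9126784/232657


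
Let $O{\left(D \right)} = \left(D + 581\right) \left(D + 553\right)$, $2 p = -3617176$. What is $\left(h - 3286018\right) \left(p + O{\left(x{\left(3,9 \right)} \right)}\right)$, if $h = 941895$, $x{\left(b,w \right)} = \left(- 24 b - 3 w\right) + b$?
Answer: $3719989585989$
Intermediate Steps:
$x{\left(b,w \right)} = - 23 b - 3 w$
$p = -1808588$ ($p = \frac{1}{2} \left(-3617176\right) = -1808588$)
$O{\left(D \right)} = \left(553 + D\right) \left(581 + D\right)$ ($O{\left(D \right)} = \left(581 + D\right) \left(553 + D\right) = \left(553 + D\right) \left(581 + D\right)$)
$\left(h - 3286018\right) \left(p + O{\left(x{\left(3,9 \right)} \right)}\right) = \left(941895 - 3286018\right) \left(-1808588 + \left(321293 + \left(\left(-23\right) 3 - 27\right)^{2} + 1134 \left(\left(-23\right) 3 - 27\right)\right)\right) = - 2344123 \left(-1808588 + \left(321293 + \left(-69 - 27\right)^{2} + 1134 \left(-69 - 27\right)\right)\right) = - 2344123 \left(-1808588 + \left(321293 + \left(-96\right)^{2} + 1134 \left(-96\right)\right)\right) = - 2344123 \left(-1808588 + \left(321293 + 9216 - 108864\right)\right) = - 2344123 \left(-1808588 + 221645\right) = \left(-2344123\right) \left(-1586943\right) = 3719989585989$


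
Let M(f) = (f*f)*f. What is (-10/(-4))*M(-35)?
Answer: -214375/2 ≈ -1.0719e+5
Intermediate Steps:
M(f) = f**3 (M(f) = f**2*f = f**3)
(-10/(-4))*M(-35) = (-10/(-4))*(-35)**3 = -1/4*(-10)*(-42875) = (5/2)*(-42875) = -214375/2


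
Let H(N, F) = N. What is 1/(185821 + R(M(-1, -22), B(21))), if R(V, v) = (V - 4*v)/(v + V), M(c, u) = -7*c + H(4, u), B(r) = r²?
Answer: 452/83989339 ≈ 5.3816e-6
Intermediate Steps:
M(c, u) = 4 - 7*c (M(c, u) = -7*c + 4 = 4 - 7*c)
R(V, v) = (V - 4*v)/(V + v)
1/(185821 + R(M(-1, -22), B(21))) = 1/(185821 + ((4 - 7*(-1)) - 4*21²)/((4 - 7*(-1)) + 21²)) = 1/(185821 + ((4 + 7) - 4*441)/((4 + 7) + 441)) = 1/(185821 + (11 - 1764)/(11 + 441)) = 1/(185821 - 1753/452) = 1/(83989339/452) = 452/83989339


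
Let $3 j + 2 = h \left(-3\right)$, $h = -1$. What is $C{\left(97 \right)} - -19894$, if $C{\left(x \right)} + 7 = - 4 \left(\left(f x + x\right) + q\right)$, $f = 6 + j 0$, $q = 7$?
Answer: $17143$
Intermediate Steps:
$j = \frac{1}{3}$ ($j = - \frac{2}{3} + \frac{\left(-1\right) \left(-3\right)}{3} = - \frac{2}{3} + \frac{1}{3} \cdot 3 = - \frac{2}{3} + 1 = \frac{1}{3} \approx 0.33333$)
$f = 6$ ($f = 6 + \frac{1}{3} \cdot 0 = 6 + 0 = 6$)
$C{\left(x \right)} = -35 - 28 x$ ($C{\left(x \right)} = -7 - 4 \left(\left(6 x + x\right) + 7\right) = -7 - 4 \left(7 x + 7\right) = -7 - 4 \left(7 + 7 x\right) = -7 - \left(28 + 28 x\right) = -35 - 28 x$)
$C{\left(97 \right)} - -19894 = \left(-35 - 2716\right) - -19894 = \left(-35 - 2716\right) + 19894 = -2751 + 19894 = 17143$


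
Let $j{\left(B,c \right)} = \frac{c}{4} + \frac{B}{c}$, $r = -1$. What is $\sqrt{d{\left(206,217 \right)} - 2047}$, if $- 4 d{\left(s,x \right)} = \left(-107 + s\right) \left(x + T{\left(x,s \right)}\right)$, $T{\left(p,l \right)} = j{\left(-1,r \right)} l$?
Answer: $\frac{i \sqrt{179866}}{4} \approx 106.03 i$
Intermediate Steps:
$j{\left(B,c \right)} = \frac{c}{4} + \frac{B}{c}$ ($j{\left(B,c \right)} = c \frac{1}{4} + \frac{B}{c} = \frac{c}{4} + \frac{B}{c}$)
$T{\left(p,l \right)} = \frac{3 l}{4}$ ($T{\left(p,l \right)} = \left(\frac{1}{4} \left(-1\right) - \frac{1}{-1}\right) l = \left(- \frac{1}{4} - -1\right) l = \left(- \frac{1}{4} + 1\right) l = \frac{3 l}{4}$)
$d{\left(s,x \right)} = - \frac{\left(-107 + s\right) \left(x + \frac{3 s}{4}\right)}{4}$
$\sqrt{d{\left(206,217 \right)} - 2047} = \sqrt{\left(- \frac{3 \cdot 206^{2}}{16} + \frac{107}{4} \cdot 217 + \frac{321}{16} \cdot 206 - \frac{103}{2} \cdot 217\right) - 2047} = \sqrt{\left(\left(- \frac{3}{16}\right) 42436 + \frac{23219}{4} + \frac{33063}{8} - \frac{22351}{2}\right) - 2047} = \sqrt{\left(- \frac{31827}{4} + \frac{23219}{4} + \frac{33063}{8} - \frac{22351}{2}\right) - 2047} = \sqrt{- \frac{73557}{8} - 2047} = \sqrt{- \frac{89933}{8}} = \frac{i \sqrt{179866}}{4}$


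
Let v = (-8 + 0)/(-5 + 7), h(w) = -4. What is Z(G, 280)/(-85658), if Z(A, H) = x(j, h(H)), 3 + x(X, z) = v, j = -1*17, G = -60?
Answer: 7/85658 ≈ 8.1720e-5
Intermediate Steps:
v = -4 (v = -8/2 = -8*1/2 = -4)
j = -17
x(X, z) = -7 (x(X, z) = -3 - 4 = -7)
Z(A, H) = -7
Z(G, 280)/(-85658) = -7/(-85658) = -7*(-1/85658) = 7/85658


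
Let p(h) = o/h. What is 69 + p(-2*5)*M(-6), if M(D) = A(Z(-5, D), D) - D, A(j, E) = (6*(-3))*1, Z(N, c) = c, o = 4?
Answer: 369/5 ≈ 73.800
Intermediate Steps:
A(j, E) = -18 (A(j, E) = -18*1 = -18)
M(D) = -18 - D
p(h) = 4/h
69 + p(-2*5)*M(-6) = 69 + (4/((-2*5)))*(-18 - 1*(-6)) = 69 + (4/(-10))*(-18 + 6) = 69 + (4*(-1/10))*(-12) = 69 - 2/5*(-12) = 69 + 24/5 = 369/5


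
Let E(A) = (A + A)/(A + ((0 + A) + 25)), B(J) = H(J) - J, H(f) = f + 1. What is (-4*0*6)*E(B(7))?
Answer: 0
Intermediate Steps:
H(f) = 1 + f
B(J) = 1 (B(J) = (1 + J) - J = 1)
E(A) = 2*A/(25 + 2*A) (E(A) = (2*A)/(A + (A + 25)) = (2*A)/(A + (25 + A)) = (2*A)/(25 + 2*A) = 2*A/(25 + 2*A))
(-4*0*6)*E(B(7)) = (-4*0*6)*(2*1/(25 + 2*1)) = (0*6)*(2*1/(25 + 2)) = 0*(2*1/27) = 0*(2*1*(1/27)) = 0*(2/27) = 0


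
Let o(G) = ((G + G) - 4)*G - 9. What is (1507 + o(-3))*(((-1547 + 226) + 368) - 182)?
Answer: -1734280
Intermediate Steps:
o(G) = -9 + G*(-4 + 2*G) (o(G) = (2*G - 4)*G - 9 = (-4 + 2*G)*G - 9 = G*(-4 + 2*G) - 9 = -9 + G*(-4 + 2*G))
(1507 + o(-3))*(((-1547 + 226) + 368) - 182) = (1507 + (-9 - 4*(-3) + 2*(-3)**2))*(((-1547 + 226) + 368) - 182) = (1507 + (-9 + 12 + 2*9))*((-1321 + 368) - 182) = (1507 + (-9 + 12 + 18))*(-953 - 182) = (1507 + 21)*(-1135) = 1528*(-1135) = -1734280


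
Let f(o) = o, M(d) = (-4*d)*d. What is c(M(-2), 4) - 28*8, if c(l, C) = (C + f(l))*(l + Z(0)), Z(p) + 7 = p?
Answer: 52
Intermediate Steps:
Z(p) = -7 + p
M(d) = -4*d²
c(l, C) = (-7 + l)*(C + l) (c(l, C) = (C + l)*(l + (-7 + 0)) = (C + l)*(l - 7) = (C + l)*(-7 + l) = (-7 + l)*(C + l))
c(M(-2), 4) - 28*8 = ((-4*(-2)²)² - 7*4 - (-28)*(-2)² + 4*(-4*(-2)²)) - 28*8 = ((-4*4)² - 28 - (-28)*4 + 4*(-4*4)) - 224 = ((-16)² - 28 - 7*(-16) + 4*(-16)) - 224 = (256 - 28 + 112 - 64) - 224 = 276 - 224 = 52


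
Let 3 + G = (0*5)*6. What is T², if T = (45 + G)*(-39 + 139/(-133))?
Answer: 1021185936/361 ≈ 2.8288e+6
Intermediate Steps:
G = -3 (G = -3 + (0*5)*6 = -3 + 0*6 = -3 + 0 = -3)
T = -31956/19 (T = (45 - 3)*(-39 + 139/(-133)) = 42*(-39 + 139*(-1/133)) = 42*(-39 - 139/133) = 42*(-5326/133) = -31956/19 ≈ -1681.9)
T² = (-31956/19)² = 1021185936/361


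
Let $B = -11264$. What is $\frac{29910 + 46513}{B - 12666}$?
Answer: $- \frac{76423}{23930} \approx -3.1936$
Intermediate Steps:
$\frac{29910 + 46513}{B - 12666} = \frac{29910 + 46513}{-11264 - 12666} = \frac{76423}{-23930} = 76423 \left(- \frac{1}{23930}\right) = - \frac{76423}{23930}$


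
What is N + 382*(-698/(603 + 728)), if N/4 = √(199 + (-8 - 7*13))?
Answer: -213396/1331 ≈ -160.33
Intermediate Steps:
N = 40 (N = 4*√(199 + (-8 - 7*13)) = 4*√(199 + (-8 - 91)) = 4*√(199 - 99) = 4*√100 = 4*10 = 40)
N + 382*(-698/(603 + 728)) = 40 + 382*(-698/(603 + 728)) = 40 + 382*(-698/1331) = 40 - 266636/1331 = -213396/1331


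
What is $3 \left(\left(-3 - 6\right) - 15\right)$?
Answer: $-72$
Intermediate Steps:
$3 \left(\left(-3 - 6\right) - 15\right) = 3 \left(-9 - 15\right) = 3 \left(-24\right) = -72$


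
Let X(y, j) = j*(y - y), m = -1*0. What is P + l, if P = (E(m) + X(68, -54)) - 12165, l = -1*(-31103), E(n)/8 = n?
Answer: 18938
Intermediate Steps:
m = 0
X(y, j) = 0 (X(y, j) = j*0 = 0)
E(n) = 8*n
l = 31103
P = -12165 (P = (8*0 + 0) - 12165 = (0 + 0) - 12165 = 0 - 12165 = -12165)
P + l = -12165 + 31103 = 18938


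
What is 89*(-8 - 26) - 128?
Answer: -3154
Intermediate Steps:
89*(-8 - 26) - 128 = 89*(-34) - 128 = -3026 - 128 = -3154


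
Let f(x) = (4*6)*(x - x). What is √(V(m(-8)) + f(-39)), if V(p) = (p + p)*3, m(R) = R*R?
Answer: 8*√6 ≈ 19.596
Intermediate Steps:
m(R) = R²
V(p) = 6*p (V(p) = (2*p)*3 = 6*p)
f(x) = 0 (f(x) = 24*0 = 0)
√(V(m(-8)) + f(-39)) = √(6*(-8)² + 0) = √(6*64 + 0) = √(384 + 0) = √384 = 8*√6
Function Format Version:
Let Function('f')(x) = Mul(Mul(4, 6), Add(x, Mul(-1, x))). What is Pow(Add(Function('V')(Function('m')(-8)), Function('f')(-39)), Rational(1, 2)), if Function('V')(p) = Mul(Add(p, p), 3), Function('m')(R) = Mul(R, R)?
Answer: Mul(8, Pow(6, Rational(1, 2))) ≈ 19.596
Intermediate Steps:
Function('m')(R) = Pow(R, 2)
Function('V')(p) = Mul(6, p) (Function('V')(p) = Mul(Mul(2, p), 3) = Mul(6, p))
Function('f')(x) = 0 (Function('f')(x) = Mul(24, 0) = 0)
Pow(Add(Function('V')(Function('m')(-8)), Function('f')(-39)), Rational(1, 2)) = Pow(Add(Mul(6, Pow(-8, 2)), 0), Rational(1, 2)) = Pow(Add(Mul(6, 64), 0), Rational(1, 2)) = Pow(Add(384, 0), Rational(1, 2)) = Pow(384, Rational(1, 2)) = Mul(8, Pow(6, Rational(1, 2)))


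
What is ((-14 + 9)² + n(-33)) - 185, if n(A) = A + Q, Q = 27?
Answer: -166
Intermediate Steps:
n(A) = 27 + A (n(A) = A + 27 = 27 + A)
((-14 + 9)² + n(-33)) - 185 = ((-14 + 9)² + (27 - 33)) - 185 = ((-5)² - 6) - 185 = (25 - 6) - 185 = 19 - 185 = -166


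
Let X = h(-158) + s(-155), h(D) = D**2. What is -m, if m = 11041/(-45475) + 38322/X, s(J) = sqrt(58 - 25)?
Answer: -36623821659017/28340077434925 + 38322*sqrt(33)/623201263 ≈ -1.2919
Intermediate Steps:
s(J) = sqrt(33)
X = 24964 + sqrt(33) (X = (-158)**2 + sqrt(33) = 24964 + sqrt(33) ≈ 24970.)
m = -11041/45475 + 38322/(24964 + sqrt(33)) (m = 11041/(-45475) + 38322/(24964 + sqrt(33)) = 11041*(-1/45475) + 38322/(24964 + sqrt(33)) = -11041/45475 + 38322/(24964 + sqrt(33)) ≈ 1.2919)
-m = -(36623821659017/28340077434925 - 38322*sqrt(33)/623201263) = -36623821659017/28340077434925 + 38322*sqrt(33)/623201263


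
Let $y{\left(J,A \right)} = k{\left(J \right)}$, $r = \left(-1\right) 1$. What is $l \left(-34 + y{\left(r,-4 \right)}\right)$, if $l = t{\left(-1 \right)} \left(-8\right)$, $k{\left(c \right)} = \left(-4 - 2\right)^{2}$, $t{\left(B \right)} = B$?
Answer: $16$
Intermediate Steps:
$r = -1$
$k{\left(c \right)} = 36$ ($k{\left(c \right)} = \left(-6\right)^{2} = 36$)
$y{\left(J,A \right)} = 36$
$l = 8$ ($l = \left(-1\right) \left(-8\right) = 8$)
$l \left(-34 + y{\left(r,-4 \right)}\right) = 8 \left(-34 + 36\right) = 8 \cdot 2 = 16$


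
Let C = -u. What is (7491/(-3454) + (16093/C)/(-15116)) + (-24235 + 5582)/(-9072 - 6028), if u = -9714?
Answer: -81248075363749/87026514664200 ≈ -0.93360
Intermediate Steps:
C = 9714 (C = -1*(-9714) = 9714)
(7491/(-3454) + (16093/C)/(-15116)) + (-24235 + 5582)/(-9072 - 6028) = (7491/(-3454) + (16093/9714)/(-15116)) + (-24235 + 5582)/(-9072 - 6028) = (7491*(-1/3454) + (16093*(1/9714))*(-1/15116)) - 18653/(-15100) = (-681/314 + (16093/9714)*(-1/15116)) - 18653*(-1/15100) = (-681/314 - 16093/146836824) + 18653/15100 = -50000465173/23053381368 + 18653/15100 = -81248075363749/87026514664200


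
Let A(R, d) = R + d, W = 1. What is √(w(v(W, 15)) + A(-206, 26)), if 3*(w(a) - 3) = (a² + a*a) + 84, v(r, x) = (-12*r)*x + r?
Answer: √190905/3 ≈ 145.64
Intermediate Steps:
v(r, x) = r - 12*r*x (v(r, x) = -12*r*x + r = r - 12*r*x)
w(a) = 31 + 2*a²/3 (w(a) = 3 + ((a² + a*a) + 84)/3 = 3 + ((a² + a²) + 84)/3 = 3 + (2*a² + 84)/3 = 3 + (84 + 2*a²)/3 = 3 + (28 + 2*a²/3) = 31 + 2*a²/3)
√(w(v(W, 15)) + A(-206, 26)) = √((31 + 2*(1*(1 - 12*15))²/3) + (-206 + 26)) = √((31 + 2*(1*(1 - 180))²/3) - 180) = √((31 + 2*(1*(-179))²/3) - 180) = √((31 + (⅔)*(-179)²) - 180) = √((31 + (⅔)*32041) - 180) = √((31 + 64082/3) - 180) = √(64175/3 - 180) = √(63635/3) = √190905/3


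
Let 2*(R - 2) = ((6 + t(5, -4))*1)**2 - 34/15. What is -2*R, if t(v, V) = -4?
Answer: -86/15 ≈ -5.7333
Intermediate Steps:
R = 43/15 (R = 2 + (((6 - 4)*1)**2 - 34/15)/2 = 2 + ((2*1)**2 - 34/15)/2 = 2 + (2**2 - 1*34/15)/2 = 2 + (4 - 34/15)/2 = 2 + (1/2)*(26/15) = 2 + 13/15 = 43/15 ≈ 2.8667)
-2*R = -2*43/15 = -86/15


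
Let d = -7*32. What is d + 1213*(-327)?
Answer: -396875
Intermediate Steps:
d = -224
d + 1213*(-327) = -224 + 1213*(-327) = -224 - 396651 = -396875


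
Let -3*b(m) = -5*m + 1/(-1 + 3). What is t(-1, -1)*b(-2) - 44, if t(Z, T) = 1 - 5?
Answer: -30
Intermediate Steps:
b(m) = -⅙ + 5*m/3 (b(m) = -(-5*m + 1/(-1 + 3))/3 = -(-5*m + 1/2)/3 = -(-5*m + ½)/3 = -(½ - 5*m)/3 = -⅙ + 5*m/3)
t(Z, T) = -4
t(-1, -1)*b(-2) - 44 = -4*(-⅙ + (5/3)*(-2)) - 44 = -4*(-⅙ - 10/3) - 44 = -4*(-7/2) - 44 = 14 - 44 = -30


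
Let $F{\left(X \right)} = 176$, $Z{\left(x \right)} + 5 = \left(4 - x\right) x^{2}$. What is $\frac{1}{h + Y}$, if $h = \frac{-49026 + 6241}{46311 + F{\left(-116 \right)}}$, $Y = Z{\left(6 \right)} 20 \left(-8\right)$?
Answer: $\frac{46487}{572677055} \approx 8.1175 \cdot 10^{-5}$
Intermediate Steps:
$Z{\left(x \right)} = -5 + x^{2} \left(4 - x\right)$ ($Z{\left(x \right)} = -5 + \left(4 - x\right) x^{2} = -5 + x^{2} \left(4 - x\right)$)
$Y = 12320$ ($Y = \left(-5 - 6^{3} + 4 \cdot 6^{2}\right) 20 \left(-8\right) = \left(-5 - 216 + 4 \cdot 36\right) 20 \left(-8\right) = \left(-5 - 216 + 144\right) 20 \left(-8\right) = \left(-77\right) 20 \left(-8\right) = \left(-1540\right) \left(-8\right) = 12320$)
$h = - \frac{42785}{46487}$ ($h = \frac{-49026 + 6241}{46311 + 176} = - \frac{42785}{46487} \approx -0.92036$)
$\frac{1}{h + Y} = \frac{1}{- \frac{42785}{46487} + 12320} = \frac{1}{\frac{572677055}{46487}} = \frac{46487}{572677055}$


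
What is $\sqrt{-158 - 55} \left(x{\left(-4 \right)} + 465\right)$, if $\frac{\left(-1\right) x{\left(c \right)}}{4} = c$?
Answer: $481 i \sqrt{213} \approx 7020.0 i$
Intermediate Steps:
$x{\left(c \right)} = - 4 c$
$\sqrt{-158 - 55} \left(x{\left(-4 \right)} + 465\right) = \sqrt{-158 - 55} \left(\left(-4\right) \left(-4\right) + 465\right) = \sqrt{-213} \left(16 + 465\right) = i \sqrt{213} \cdot 481 = 481 i \sqrt{213}$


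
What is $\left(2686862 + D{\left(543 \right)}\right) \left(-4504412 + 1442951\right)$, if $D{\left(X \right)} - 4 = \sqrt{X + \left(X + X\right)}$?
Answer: $-8225735471226 - 9184383 \sqrt{181} \approx -8.2259 \cdot 10^{12}$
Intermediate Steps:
$D{\left(X \right)} = 4 + \sqrt{3} \sqrt{X}$ ($D{\left(X \right)} = 4 + \sqrt{X + \left(X + X\right)} = 4 + \sqrt{X + 2 X} = 4 + \sqrt{3 X} = 4 + \sqrt{3} \sqrt{X}$)
$\left(2686862 + D{\left(543 \right)}\right) \left(-4504412 + 1442951\right) = \left(2686862 + \left(4 + \sqrt{3} \sqrt{543}\right)\right) \left(-4504412 + 1442951\right) = \left(2686862 + \left(4 + 3 \sqrt{181}\right)\right) \left(-3061461\right) = \left(2686866 + 3 \sqrt{181}\right) \left(-3061461\right) = -8225735471226 - 9184383 \sqrt{181}$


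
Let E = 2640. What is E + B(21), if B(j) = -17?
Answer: 2623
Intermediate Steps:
E + B(21) = 2640 - 17 = 2623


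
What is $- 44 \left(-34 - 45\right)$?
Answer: $3476$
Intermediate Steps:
$- 44 \left(-34 - 45\right) = \left(-44\right) \left(-79\right) = 3476$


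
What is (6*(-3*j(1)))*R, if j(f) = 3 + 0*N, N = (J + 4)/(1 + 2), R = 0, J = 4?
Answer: 0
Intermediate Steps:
N = 8/3 (N = (4 + 4)/(1 + 2) = 8/3 ≈ 2.6667)
j(f) = 3 (j(f) = 3 + 0*(8/3) = 3 + 0 = 3)
(6*(-3*j(1)))*R = (6*(-3*3))*0 = (6*(-9))*0 = -54*0 = 0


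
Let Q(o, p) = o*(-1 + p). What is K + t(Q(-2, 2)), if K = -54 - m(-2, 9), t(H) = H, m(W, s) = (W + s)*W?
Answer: -42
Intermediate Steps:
m(W, s) = W*(W + s)
K = -40 (K = -54 - (-2)*(-2 + 9) = -54 - (-2)*7 = -54 - 1*(-14) = -54 + 14 = -40)
K + t(Q(-2, 2)) = -40 - 2*(-1 + 2) = -40 - 2*1 = -40 - 2 = -42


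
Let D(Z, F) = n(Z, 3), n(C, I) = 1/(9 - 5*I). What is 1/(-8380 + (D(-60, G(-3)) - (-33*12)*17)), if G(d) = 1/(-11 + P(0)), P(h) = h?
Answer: -6/9889 ≈ -0.00060673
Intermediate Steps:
G(d) = -1/11 (G(d) = 1/(-11 + 0) = 1/(-11) = -1/11)
D(Z, F) = -⅙ (D(Z, F) = -1/(-9 + 5*3) = -1/(-9 + 15) = -1/6 = -1*⅙ = -⅙)
1/(-8380 + (D(-60, G(-3)) - (-33*12)*17)) = 1/(-8380 + (-⅙ - (-33*12)*17)) = 1/(-8380 + (-⅙ - (-396)*17)) = 1/(-8380 + (-⅙ - 1*(-6732))) = 1/(-8380 + (-⅙ + 6732)) = 1/(-8380 + 40391/6) = 1/(-9889/6) = -6/9889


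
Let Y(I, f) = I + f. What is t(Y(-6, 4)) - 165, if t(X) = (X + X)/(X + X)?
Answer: -164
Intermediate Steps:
t(X) = 1 (t(X) = (2*X)/((2*X)) = (2*X)*(1/(2*X)) = 1)
t(Y(-6, 4)) - 165 = 1 - 165 = -164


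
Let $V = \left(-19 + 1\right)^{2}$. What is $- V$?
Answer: $-324$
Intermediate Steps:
$V = 324$ ($V = \left(-18\right)^{2} = 324$)
$- V = \left(-1\right) 324 = -324$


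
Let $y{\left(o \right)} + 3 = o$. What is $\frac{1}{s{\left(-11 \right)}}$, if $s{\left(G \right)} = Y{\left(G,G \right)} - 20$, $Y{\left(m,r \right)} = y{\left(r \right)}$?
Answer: $- \frac{1}{34} \approx -0.029412$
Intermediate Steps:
$y{\left(o \right)} = -3 + o$
$Y{\left(m,r \right)} = -3 + r$
$s{\left(G \right)} = -23 + G$ ($s{\left(G \right)} = \left(-3 + G\right) - 20 = -23 + G$)
$\frac{1}{s{\left(-11 \right)}} = \frac{1}{-23 - 11} = \frac{1}{-34} = - \frac{1}{34}$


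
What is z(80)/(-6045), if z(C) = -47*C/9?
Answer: 752/10881 ≈ 0.069111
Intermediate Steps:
z(C) = -47*C/9
z(80)/(-6045) = -47/9*80/(-6045) = -3760/9*(-1/6045) = 752/10881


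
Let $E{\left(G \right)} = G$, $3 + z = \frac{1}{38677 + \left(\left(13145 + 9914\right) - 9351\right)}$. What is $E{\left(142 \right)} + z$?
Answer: $\frac{7281516}{52385} \approx 139.0$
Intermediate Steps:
$z = - \frac{157154}{52385}$ ($z = -3 + \frac{1}{38677 + \left(\left(13145 + 9914\right) - 9351\right)} = -3 + \frac{1}{38677 + \left(23059 - 9351\right)} = -3 + \frac{1}{38677 + 13708} = -3 + \frac{1}{52385} = - \frac{157154}{52385} \approx -3.0$)
$E{\left(142 \right)} + z = 142 - \frac{157154}{52385} = \frac{7281516}{52385}$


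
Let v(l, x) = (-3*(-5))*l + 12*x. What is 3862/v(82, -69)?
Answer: 1931/201 ≈ 9.6070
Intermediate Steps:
v(l, x) = 12*x + 15*l (v(l, x) = 15*l + 12*x = 12*x + 15*l)
3862/v(82, -69) = 3862/(12*(-69) + 15*82) = 3862/(-828 + 1230) = 3862/402 = 3862*(1/402) = 1931/201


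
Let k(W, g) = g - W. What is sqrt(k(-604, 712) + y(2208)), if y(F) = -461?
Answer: 3*sqrt(95) ≈ 29.240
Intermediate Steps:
sqrt(k(-604, 712) + y(2208)) = sqrt((712 - 1*(-604)) - 461) = sqrt((712 + 604) - 461) = sqrt(1316 - 461) = sqrt(855) = 3*sqrt(95)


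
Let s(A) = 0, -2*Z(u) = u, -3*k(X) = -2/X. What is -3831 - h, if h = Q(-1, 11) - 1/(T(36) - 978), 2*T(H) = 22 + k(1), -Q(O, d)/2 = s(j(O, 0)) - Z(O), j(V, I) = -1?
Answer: -11112803/2900 ≈ -3832.0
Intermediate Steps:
k(X) = 2/(3*X) (k(X) = -(-2)/(3*X) = 2/(3*X))
Z(u) = -u/2
Q(O, d) = -O (Q(O, d) = -2*(0 - (-1)*O/2) = -2*(0 + O/2) = -O)
T(H) = 34/3 (T(H) = (22 + (2/3)/1)/2 = (22 + (2/3)*1)/2 = (22 + 2/3)/2 = (1/2)*(68/3) = 34/3)
h = 2903/2900 (h = -1*(-1) - 1/(34/3 - 978) = 1 - 1/(-2900/3) = 1 - 1*(-3/2900) = 1 + 3/2900 = 2903/2900 ≈ 1.0010)
-3831 - h = -3831 - 1*2903/2900 = -3831 - 2903/2900 = -11112803/2900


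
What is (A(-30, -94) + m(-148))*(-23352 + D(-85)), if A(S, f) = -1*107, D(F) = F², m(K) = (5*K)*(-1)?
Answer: -10208391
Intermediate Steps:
m(K) = -5*K
A(S, f) = -107
(A(-30, -94) + m(-148))*(-23352 + D(-85)) = (-107 - 5*(-148))*(-23352 + (-85)²) = (-107 + 740)*(-23352 + 7225) = 633*(-16127) = -10208391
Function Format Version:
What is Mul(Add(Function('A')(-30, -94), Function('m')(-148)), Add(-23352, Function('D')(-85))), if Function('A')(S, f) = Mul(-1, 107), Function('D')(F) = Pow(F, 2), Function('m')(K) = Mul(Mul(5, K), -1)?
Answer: -10208391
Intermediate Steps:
Function('m')(K) = Mul(-5, K)
Function('A')(S, f) = -107
Mul(Add(Function('A')(-30, -94), Function('m')(-148)), Add(-23352, Function('D')(-85))) = Mul(Add(-107, Mul(-5, -148)), Add(-23352, Pow(-85, 2))) = Mul(Add(-107, 740), Add(-23352, 7225)) = Mul(633, -16127) = -10208391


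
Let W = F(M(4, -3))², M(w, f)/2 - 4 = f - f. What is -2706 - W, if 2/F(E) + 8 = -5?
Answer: -457318/169 ≈ -2706.0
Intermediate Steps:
M(w, f) = 8 (M(w, f) = 8 + 2*(f - f) = 8 + 2*0 = 8 + 0 = 8)
F(E) = -2/13 (F(E) = 2/(-8 - 5) = 2/(-13) = 2*(-1/13) = -2/13)
W = 4/169 (W = (-2/13)² = 4/169 ≈ 0.023669)
-2706 - W = -2706 - 1*4/169 = -2706 - 4/169 = -457318/169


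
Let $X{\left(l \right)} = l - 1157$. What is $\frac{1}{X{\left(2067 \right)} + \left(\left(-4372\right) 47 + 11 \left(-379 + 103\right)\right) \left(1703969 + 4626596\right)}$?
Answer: $- \frac{1}{1320049412890} \approx -7.5755 \cdot 10^{-13}$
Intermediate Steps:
$X{\left(l \right)} = -1157 + l$
$\frac{1}{X{\left(2067 \right)} + \left(\left(-4372\right) 47 + 11 \left(-379 + 103\right)\right) \left(1703969 + 4626596\right)} = \frac{1}{\left(-1157 + 2067\right) + \left(\left(-4372\right) 47 + 11 \left(-379 + 103\right)\right) \left(1703969 + 4626596\right)} = \frac{1}{910 + \left(-205484 + 11 \left(-276\right)\right) 6330565} = \frac{1}{910 + \left(-205484 - 3036\right) 6330565} = \frac{1}{910 - 1320049413800} = \frac{1}{-1320049412890} = - \frac{1}{1320049412890}$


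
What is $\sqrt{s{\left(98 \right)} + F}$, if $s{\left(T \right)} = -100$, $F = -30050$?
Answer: $15 i \sqrt{134} \approx 173.64 i$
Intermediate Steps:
$\sqrt{s{\left(98 \right)} + F} = \sqrt{-100 - 30050} = \sqrt{-30150} = 15 i \sqrt{134}$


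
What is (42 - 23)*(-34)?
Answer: -646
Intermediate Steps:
(42 - 23)*(-34) = 19*(-34) = -646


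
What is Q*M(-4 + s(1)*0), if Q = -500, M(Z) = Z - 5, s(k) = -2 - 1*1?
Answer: 4500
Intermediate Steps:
s(k) = -3 (s(k) = -2 - 1 = -3)
M(Z) = -5 + Z
Q*M(-4 + s(1)*0) = -500*(-5 + (-4 - 3*0)) = -500*(-5 + (-4 + 0)) = -500*(-5 - 4) = -500*(-9) = 4500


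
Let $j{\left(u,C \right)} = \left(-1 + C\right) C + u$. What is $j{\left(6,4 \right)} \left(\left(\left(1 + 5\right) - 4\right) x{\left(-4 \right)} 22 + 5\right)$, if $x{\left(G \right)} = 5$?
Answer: $4050$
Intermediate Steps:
$j{\left(u,C \right)} = u + C \left(-1 + C\right)$ ($j{\left(u,C \right)} = C \left(-1 + C\right) + u = u + C \left(-1 + C\right)$)
$j{\left(6,4 \right)} \left(\left(\left(1 + 5\right) - 4\right) x{\left(-4 \right)} 22 + 5\right) = \left(6 + 4^{2} - 4\right) \left(\left(\left(1 + 5\right) - 4\right) 5 \cdot 22 + 5\right) = \left(6 + 16 - 4\right) \left(\left(6 - 4\right) 5 \cdot 22 + 5\right) = 18 \left(2 \cdot 5 \cdot 22 + 5\right) = 18 \left(10 \cdot 22 + 5\right) = 18 \left(220 + 5\right) = 18 \cdot 225 = 4050$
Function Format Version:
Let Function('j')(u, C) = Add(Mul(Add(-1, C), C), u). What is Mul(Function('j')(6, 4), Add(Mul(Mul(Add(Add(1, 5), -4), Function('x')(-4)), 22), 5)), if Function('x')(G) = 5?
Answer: 4050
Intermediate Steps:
Function('j')(u, C) = Add(u, Mul(C, Add(-1, C))) (Function('j')(u, C) = Add(Mul(C, Add(-1, C)), u) = Add(u, Mul(C, Add(-1, C))))
Mul(Function('j')(6, 4), Add(Mul(Mul(Add(Add(1, 5), -4), Function('x')(-4)), 22), 5)) = Mul(Add(6, Pow(4, 2), Mul(-1, 4)), Add(Mul(Mul(Add(Add(1, 5), -4), 5), 22), 5)) = Mul(Add(6, 16, -4), Add(Mul(Mul(Add(6, -4), 5), 22), 5)) = Mul(18, Add(Mul(Mul(2, 5), 22), 5)) = Mul(18, Add(Mul(10, 22), 5)) = Mul(18, Add(220, 5)) = Mul(18, 225) = 4050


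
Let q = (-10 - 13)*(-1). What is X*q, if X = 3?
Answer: 69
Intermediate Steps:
q = 23 (q = -23*(-1) = 23)
X*q = 3*23 = 69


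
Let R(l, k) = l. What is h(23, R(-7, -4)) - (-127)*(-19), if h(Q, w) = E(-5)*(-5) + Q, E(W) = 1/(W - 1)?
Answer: -14335/6 ≈ -2389.2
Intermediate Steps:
E(W) = 1/(-1 + W)
h(Q, w) = ⅚ + Q (h(Q, w) = -5/(-1 - 5) + Q = -5/(-6) + Q = -⅙*(-5) + Q = ⅚ + Q)
h(23, R(-7, -4)) - (-127)*(-19) = (⅚ + 23) - (-127)*(-19) = 143/6 - 1*2413 = 143/6 - 2413 = -14335/6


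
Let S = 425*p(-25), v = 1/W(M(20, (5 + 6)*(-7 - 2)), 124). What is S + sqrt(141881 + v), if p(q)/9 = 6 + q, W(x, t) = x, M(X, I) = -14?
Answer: -72675 + sqrt(27808662)/14 ≈ -72298.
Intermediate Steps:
v = -1/14 (v = 1/(-14) = -1/14 ≈ -0.071429)
p(q) = 54 + 9*q (p(q) = 9*(6 + q) = 54 + 9*q)
S = -72675 (S = 425*(54 + 9*(-25)) = 425*(54 - 225) = 425*(-171) = -72675)
S + sqrt(141881 + v) = -72675 + sqrt(141881 - 1/14) = -72675 + sqrt(1986333/14) = -72675 + sqrt(27808662)/14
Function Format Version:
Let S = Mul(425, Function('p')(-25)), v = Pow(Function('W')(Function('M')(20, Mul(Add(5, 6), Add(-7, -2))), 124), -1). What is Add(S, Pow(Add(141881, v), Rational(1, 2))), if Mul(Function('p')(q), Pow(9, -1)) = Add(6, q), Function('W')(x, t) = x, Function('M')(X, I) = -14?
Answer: Add(-72675, Mul(Rational(1, 14), Pow(27808662, Rational(1, 2)))) ≈ -72298.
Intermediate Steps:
v = Rational(-1, 14) (v = Pow(-14, -1) = Rational(-1, 14) ≈ -0.071429)
Function('p')(q) = Add(54, Mul(9, q)) (Function('p')(q) = Mul(9, Add(6, q)) = Add(54, Mul(9, q)))
S = -72675 (S = Mul(425, Add(54, Mul(9, -25))) = Mul(425, Add(54, -225)) = Mul(425, -171) = -72675)
Add(S, Pow(Add(141881, v), Rational(1, 2))) = Add(-72675, Pow(Add(141881, Rational(-1, 14)), Rational(1, 2))) = Add(-72675, Pow(Rational(1986333, 14), Rational(1, 2))) = Add(-72675, Mul(Rational(1, 14), Pow(27808662, Rational(1, 2))))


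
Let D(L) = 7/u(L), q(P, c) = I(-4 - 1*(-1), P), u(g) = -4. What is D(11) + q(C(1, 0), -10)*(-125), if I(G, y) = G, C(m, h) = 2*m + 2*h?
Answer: 1493/4 ≈ 373.25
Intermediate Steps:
C(m, h) = 2*h + 2*m
q(P, c) = -3 (q(P, c) = -4 - 1*(-1) = -4 + 1 = -3)
D(L) = -7/4 (D(L) = 7/(-4) = 7*(-¼) = -7/4)
D(11) + q(C(1, 0), -10)*(-125) = -7/4 - 3*(-125) = -7/4 + 375 = 1493/4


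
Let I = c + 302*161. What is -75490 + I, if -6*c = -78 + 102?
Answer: -26872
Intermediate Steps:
c = -4 (c = -(-78 + 102)/6 = -⅙*24 = -4)
I = 48618 (I = -4 + 302*161 = -4 + 48622 = 48618)
-75490 + I = -75490 + 48618 = -26872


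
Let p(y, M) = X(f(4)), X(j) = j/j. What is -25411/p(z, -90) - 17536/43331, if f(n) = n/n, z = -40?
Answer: -1101101577/43331 ≈ -25411.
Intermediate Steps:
f(n) = 1
X(j) = 1
p(y, M) = 1
-25411/p(z, -90) - 17536/43331 = -25411/1 - 17536/43331 = -25411*1 - 17536*1/43331 = -25411 - 17536/43331 = -1101101577/43331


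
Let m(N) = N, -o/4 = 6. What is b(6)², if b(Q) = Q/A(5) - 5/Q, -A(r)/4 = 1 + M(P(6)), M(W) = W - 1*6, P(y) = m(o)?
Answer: 4624/7569 ≈ 0.61091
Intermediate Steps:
o = -24 (o = -4*6 = -24)
P(y) = -24
M(W) = -6 + W (M(W) = W - 6 = -6 + W)
A(r) = 116 (A(r) = -4*(1 + (-6 - 24)) = -4*(1 - 30) = -4*(-29) = 116)
b(Q) = -5/Q + Q/116 (b(Q) = Q/116 - 5/Q = -5/Q + Q/116)
b(6)² = (-5/6 + (1/116)*6)² = (-5*⅙ + 3/58)² = (-⅚ + 3/58)² = (-68/87)² = 4624/7569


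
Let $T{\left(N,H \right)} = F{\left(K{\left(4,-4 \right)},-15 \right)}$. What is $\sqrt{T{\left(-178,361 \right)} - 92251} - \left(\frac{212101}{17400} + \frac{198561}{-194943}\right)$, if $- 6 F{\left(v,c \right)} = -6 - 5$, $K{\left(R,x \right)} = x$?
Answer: $- \frac{12630881281}{1130669400} + \frac{i \sqrt{3320970}}{6} \approx -11.171 + 303.73 i$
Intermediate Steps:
$F{\left(v,c \right)} = \frac{11}{6}$ ($F{\left(v,c \right)} = - \frac{-6 - 5}{6} = \left(- \frac{1}{6}\right) \left(-11\right) = \frac{11}{6}$)
$T{\left(N,H \right)} = \frac{11}{6}$
$\sqrt{T{\left(-178,361 \right)} - 92251} - \left(\frac{212101}{17400} + \frac{198561}{-194943}\right) = \sqrt{\frac{11}{6} - 92251} - \left(\frac{212101}{17400} + \frac{198561}{-194943}\right) = \sqrt{- \frac{553495}{6}} - \left(212101 \cdot \frac{1}{17400} + 198561 \left(- \frac{1}{194943}\right)\right) = \frac{i \sqrt{3320970}}{6} - \left(\frac{212101}{17400} - \frac{66187}{64981}\right) = \frac{i \sqrt{3320970}}{6} - \frac{12630881281}{1130669400} = - \frac{12630881281}{1130669400} + \frac{i \sqrt{3320970}}{6}$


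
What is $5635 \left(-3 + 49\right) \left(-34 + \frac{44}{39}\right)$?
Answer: $- \frac{332307220}{39} \approx -8.5207 \cdot 10^{6}$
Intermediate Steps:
$5635 \left(-3 + 49\right) \left(-34 + \frac{44}{39}\right) = 5635 \cdot 46 \left(-34 + 44 \cdot \frac{1}{39}\right) = 5635 \cdot 46 \left(-34 + \frac{44}{39}\right) = 5635 \cdot 46 \left(- \frac{1282}{39}\right) = 5635 \left(- \frac{58972}{39}\right) = - \frac{332307220}{39}$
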